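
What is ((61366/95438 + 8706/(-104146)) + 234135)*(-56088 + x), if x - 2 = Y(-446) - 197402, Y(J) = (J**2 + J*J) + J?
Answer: 11959913203084442958/354981641 ≈ 3.3692e+10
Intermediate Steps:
Y(J) = J + 2*J**2 (Y(J) = (J**2 + J**2) + J = 2*J**2 + J = J + 2*J**2)
x = 199986 (x = 2 + (-446*(1 + 2*(-446)) - 197402) = 2 + (-446*(1 - 892) - 197402) = 2 + (-446*(-891) - 197402) = 2 + (397386 - 197402) = 2 + 199984 = 199986)
((61366/95438 + 8706/(-104146)) + 234135)*(-56088 + x) = ((61366/95438 + 8706/(-104146)) + 234135)*(-56088 + 199986) = ((61366*(1/95438) + 8706*(-1/104146)) + 234135)*143898 = ((30683/47719 - 4353/52073) + 234135)*143898 = (198576436/354981641 + 234135)*143898 = (83113825091971/354981641)*143898 = 11959913203084442958/354981641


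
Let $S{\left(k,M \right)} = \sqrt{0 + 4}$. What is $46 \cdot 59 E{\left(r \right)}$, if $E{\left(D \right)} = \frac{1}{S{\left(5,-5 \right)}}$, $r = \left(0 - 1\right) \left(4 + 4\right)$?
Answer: $1357$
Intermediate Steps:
$S{\left(k,M \right)} = 2$ ($S{\left(k,M \right)} = \sqrt{4} = 2$)
$r = -8$ ($r = \left(-1\right) 8 = -8$)
$E{\left(D \right)} = \frac{1}{2}$
$46 \cdot 59 E{\left(r \right)} = 46 \cdot 59 \cdot \frac{1}{2} = 2714 \cdot \frac{1}{2} = 1357$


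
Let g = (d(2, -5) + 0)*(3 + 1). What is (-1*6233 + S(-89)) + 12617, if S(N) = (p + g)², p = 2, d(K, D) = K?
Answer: 6484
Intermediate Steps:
g = 8 (g = (2 + 0)*(3 + 1) = 2*4 = 8)
S(N) = 100 (S(N) = (2 + 8)² = 10² = 100)
(-1*6233 + S(-89)) + 12617 = (-1*6233 + 100) + 12617 = (-6233 + 100) + 12617 = -6133 + 12617 = 6484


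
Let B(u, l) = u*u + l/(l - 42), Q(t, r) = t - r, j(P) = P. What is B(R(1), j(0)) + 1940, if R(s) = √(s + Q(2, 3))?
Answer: 1940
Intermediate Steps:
R(s) = √(-1 + s) (R(s) = √(s + (2 - 1*3)) = √(s + (2 - 3)) = √(s - 1) = √(-1 + s))
B(u, l) = u² + l/(-42 + l)
B(R(1), j(0)) + 1940 = (0 - 42*(√(-1 + 1))² + 0*(√(-1 + 1))²)/(-42 + 0) + 1940 = (0 - 42*(√0)² + 0*(√0)²)/(-42) + 1940 = -(0 - 42*0² + 0*0²)/42 + 1940 = -(0 - 42*0 + 0*0)/42 + 1940 = -(0 + 0 + 0)/42 + 1940 = -1/42*0 + 1940 = 0 + 1940 = 1940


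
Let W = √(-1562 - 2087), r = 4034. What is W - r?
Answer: -4034 + I*√3649 ≈ -4034.0 + 60.407*I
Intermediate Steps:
W = I*√3649 (W = √(-3649) = I*√3649 ≈ 60.407*I)
W - r = I*√3649 - 1*4034 = I*√3649 - 4034 = -4034 + I*√3649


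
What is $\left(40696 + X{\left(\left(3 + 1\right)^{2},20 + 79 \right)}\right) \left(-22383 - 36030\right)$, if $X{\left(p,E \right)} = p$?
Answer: $-2378110056$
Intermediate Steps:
$\left(40696 + X{\left(\left(3 + 1\right)^{2},20 + 79 \right)}\right) \left(-22383 - 36030\right) = \left(40696 + \left(3 + 1\right)^{2}\right) \left(-22383 - 36030\right) = \left(40696 + 4^{2}\right) \left(-58413\right) = \left(40696 + 16\right) \left(-58413\right) = 40712 \left(-58413\right) = -2378110056$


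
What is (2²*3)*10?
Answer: 120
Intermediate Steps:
(2²*3)*10 = (4*3)*10 = 12*10 = 120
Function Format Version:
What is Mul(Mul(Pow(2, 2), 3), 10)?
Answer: 120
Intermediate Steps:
Mul(Mul(Pow(2, 2), 3), 10) = Mul(Mul(4, 3), 10) = Mul(12, 10) = 120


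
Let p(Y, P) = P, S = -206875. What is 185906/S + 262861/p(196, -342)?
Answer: -54442949227/70751250 ≈ -769.50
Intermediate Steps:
185906/S + 262861/p(196, -342) = 185906/(-206875) + 262861/(-342) = 185906*(-1/206875) + 262861*(-1/342) = -185906/206875 - 262861/342 = -54442949227/70751250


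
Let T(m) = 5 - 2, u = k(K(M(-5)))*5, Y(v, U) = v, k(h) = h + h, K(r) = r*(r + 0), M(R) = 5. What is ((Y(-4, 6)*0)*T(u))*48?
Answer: 0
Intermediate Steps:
K(r) = r**2 (K(r) = r*r = r**2)
k(h) = 2*h
u = 250 (u = (2*5**2)*5 = (2*25)*5 = 50*5 = 250)
T(m) = 3
((Y(-4, 6)*0)*T(u))*48 = (-4*0*3)*48 = (0*3)*48 = 0*48 = 0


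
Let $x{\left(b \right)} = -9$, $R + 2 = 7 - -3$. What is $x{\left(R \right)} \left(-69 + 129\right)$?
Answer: $-540$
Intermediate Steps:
$R = 8$ ($R = -2 + \left(7 - -3\right) = -2 + \left(7 + 3\right) = -2 + 10 = 8$)
$x{\left(R \right)} \left(-69 + 129\right) = - 9 \left(-69 + 129\right) = \left(-9\right) 60 = -540$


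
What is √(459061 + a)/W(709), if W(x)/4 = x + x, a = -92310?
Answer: 11*√3031/5672 ≈ 0.10677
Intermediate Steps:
W(x) = 8*x (W(x) = 4*(x + x) = 4*(2*x) = 8*x)
√(459061 + a)/W(709) = √(459061 - 92310)/((8*709)) = √366751/5672 = (11*√3031)*(1/5672) = 11*√3031/5672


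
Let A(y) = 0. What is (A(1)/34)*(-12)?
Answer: 0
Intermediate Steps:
(A(1)/34)*(-12) = (0/34)*(-12) = ((1/34)*0)*(-12) = 0*(-12) = 0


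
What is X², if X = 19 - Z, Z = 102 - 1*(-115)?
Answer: 39204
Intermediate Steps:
Z = 217 (Z = 102 + 115 = 217)
X = -198 (X = 19 - 1*217 = 19 - 217 = -198)
X² = (-198)² = 39204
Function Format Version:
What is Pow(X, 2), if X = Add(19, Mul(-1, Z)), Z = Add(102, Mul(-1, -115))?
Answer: 39204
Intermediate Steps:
Z = 217 (Z = Add(102, 115) = 217)
X = -198 (X = Add(19, Mul(-1, 217)) = Add(19, -217) = -198)
Pow(X, 2) = Pow(-198, 2) = 39204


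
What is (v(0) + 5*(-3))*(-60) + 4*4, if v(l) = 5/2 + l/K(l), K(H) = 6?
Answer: 766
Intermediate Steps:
v(l) = 5/2 + l/6
(v(0) + 5*(-3))*(-60) + 4*4 = ((5/2 + (1/6)*0) + 5*(-3))*(-60) + 4*4 = ((5/2 + 0) - 15)*(-60) + 16 = (5/2 - 15)*(-60) + 16 = -25/2*(-60) + 16 = 750 + 16 = 766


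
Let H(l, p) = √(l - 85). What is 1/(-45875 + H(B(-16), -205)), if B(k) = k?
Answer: -45875/2104515726 - I*√101/2104515726 ≈ -2.1798e-5 - 4.7754e-9*I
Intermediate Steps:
H(l, p) = √(-85 + l)
1/(-45875 + H(B(-16), -205)) = 1/(-45875 + √(-85 - 16)) = 1/(-45875 + √(-101)) = 1/(-45875 + I*√101)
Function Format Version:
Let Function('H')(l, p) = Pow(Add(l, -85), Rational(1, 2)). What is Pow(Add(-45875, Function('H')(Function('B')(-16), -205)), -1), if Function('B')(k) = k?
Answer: Add(Rational(-45875, 2104515726), Mul(Rational(-1, 2104515726), I, Pow(101, Rational(1, 2)))) ≈ Add(-2.1798e-5, Mul(-4.7754e-9, I))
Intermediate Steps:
Function('H')(l, p) = Pow(Add(-85, l), Rational(1, 2))
Pow(Add(-45875, Function('H')(Function('B')(-16), -205)), -1) = Pow(Add(-45875, Pow(Add(-85, -16), Rational(1, 2))), -1) = Pow(Add(-45875, Pow(-101, Rational(1, 2))), -1) = Pow(Add(-45875, Mul(I, Pow(101, Rational(1, 2)))), -1)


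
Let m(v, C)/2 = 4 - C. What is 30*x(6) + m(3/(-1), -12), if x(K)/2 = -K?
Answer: -328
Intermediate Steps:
x(K) = -2*K (x(K) = 2*(-K) = -2*K)
m(v, C) = 8 - 2*C (m(v, C) = 2*(4 - C) = 8 - 2*C)
30*x(6) + m(3/(-1), -12) = 30*(-2*6) + (8 - 2*(-12)) = 30*(-12) + (8 + 24) = -360 + 32 = -328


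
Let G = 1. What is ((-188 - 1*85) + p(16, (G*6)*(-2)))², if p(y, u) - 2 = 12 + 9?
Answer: 62500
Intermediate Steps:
p(y, u) = 23 (p(y, u) = 2 + (12 + 9) = 2 + 21 = 23)
((-188 - 1*85) + p(16, (G*6)*(-2)))² = ((-188 - 1*85) + 23)² = ((-188 - 85) + 23)² = (-273 + 23)² = (-250)² = 62500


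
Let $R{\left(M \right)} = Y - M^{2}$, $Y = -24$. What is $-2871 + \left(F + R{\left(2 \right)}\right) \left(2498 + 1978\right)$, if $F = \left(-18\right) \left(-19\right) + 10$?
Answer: $1447353$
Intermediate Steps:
$R{\left(M \right)} = -24 - M^{2}$
$F = 352$ ($F = 342 + 10 = 352$)
$-2871 + \left(F + R{\left(2 \right)}\right) \left(2498 + 1978\right) = -2871 + \left(352 - 28\right) \left(2498 + 1978\right) = -2871 + \left(352 - 28\right) 4476 = -2871 + 324 \cdot 4476 = -2871 + 1450224 = 1447353$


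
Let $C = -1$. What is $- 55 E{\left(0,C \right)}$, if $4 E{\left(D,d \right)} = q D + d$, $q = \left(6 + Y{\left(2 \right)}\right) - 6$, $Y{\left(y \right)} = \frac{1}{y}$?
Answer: $\frac{55}{4} \approx 13.75$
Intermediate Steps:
$q = \frac{1}{2}$ ($q = \left(6 + \frac{1}{2}\right) - 6 = \frac{13}{2} - 6 = \frac{1}{2} \approx 0.5$)
$E{\left(D,d \right)} = \frac{d}{4} + \frac{D}{8}$ ($E{\left(D,d \right)} = \frac{\frac{D}{2} + d}{4} = \frac{d + \frac{D}{2}}{4} = \frac{d}{4} + \frac{D}{8}$)
$- 55 E{\left(0,C \right)} = - 55 \left(\frac{1}{4} \left(-1\right) + \frac{1}{8} \cdot 0\right) = - 55 \left(- \frac{1}{4} + 0\right) = \left(-55\right) \left(- \frac{1}{4}\right) = \frac{55}{4}$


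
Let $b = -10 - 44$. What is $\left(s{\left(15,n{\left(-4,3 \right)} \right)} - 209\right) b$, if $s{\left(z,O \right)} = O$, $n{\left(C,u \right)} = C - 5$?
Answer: $11772$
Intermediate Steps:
$n{\left(C,u \right)} = -5 + C$
$b = -54$ ($b = -10 - 44 = -54$)
$\left(s{\left(15,n{\left(-4,3 \right)} \right)} - 209\right) b = \left(\left(-5 - 4\right) - 209\right) \left(-54\right) = \left(-9 - 209\right) \left(-54\right) = \left(-218\right) \left(-54\right) = 11772$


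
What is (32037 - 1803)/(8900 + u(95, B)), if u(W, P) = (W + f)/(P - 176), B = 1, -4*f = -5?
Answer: 604680/177989 ≈ 3.3973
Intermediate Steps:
f = 5/4 (f = -¼*(-5) = 5/4 ≈ 1.2500)
u(W, P) = (5/4 + W)/(-176 + P) (u(W, P) = (W + 5/4)/(P - 176) = (5/4 + W)/(-176 + P))
(32037 - 1803)/(8900 + u(95, B)) = (32037 - 1803)/(8900 + (5/4 + 95)/(-176 + 1)) = 30234/(8900 + (385/4)/(-175)) = 30234/(8900 - 1/175*385/4) = 30234/(8900 - 11/20) = 30234/(177989/20) = 30234*(20/177989) = 604680/177989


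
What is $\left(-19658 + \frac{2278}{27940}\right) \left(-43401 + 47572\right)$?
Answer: $- \frac{1145444695691}{13970} \approx -8.1993 \cdot 10^{7}$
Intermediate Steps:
$\left(-19658 + \frac{2278}{27940}\right) \left(-43401 + 47572\right) = \left(-19658 + 2278 \cdot \frac{1}{27940}\right) 4171 = \left(-19658 + \frac{1139}{13970}\right) 4171 = \left(- \frac{274621121}{13970}\right) 4171 = - \frac{1145444695691}{13970}$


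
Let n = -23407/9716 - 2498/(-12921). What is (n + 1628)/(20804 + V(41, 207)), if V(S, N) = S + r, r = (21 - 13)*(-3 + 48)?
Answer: 204101658529/2662084945380 ≈ 0.076670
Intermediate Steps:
r = 360 (r = 8*45 = 360)
n = -278171279/125540436 (n = -23407*1/9716 - 2498*(-1/12921) = -23407/9716 + 2498/12921 = -278171279/125540436 ≈ -2.2158)
V(S, N) = 360 + S (V(S, N) = S + 360 = 360 + S)
(n + 1628)/(20804 + V(41, 207)) = (-278171279/125540436 + 1628)/(20804 + (360 + 41)) = 204101658529/(125540436*(20804 + 401)) = (204101658529/125540436)/21205 = (204101658529/125540436)*(1/21205) = 204101658529/2662084945380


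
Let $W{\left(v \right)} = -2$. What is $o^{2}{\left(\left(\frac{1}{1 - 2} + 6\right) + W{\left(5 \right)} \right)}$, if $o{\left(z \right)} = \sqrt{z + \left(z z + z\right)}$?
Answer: $15$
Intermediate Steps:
$o{\left(z \right)} = \sqrt{z^{2} + 2 z}$ ($o{\left(z \right)} = \sqrt{z + \left(z^{2} + z\right)} = \sqrt{z + \left(z + z^{2}\right)} = \sqrt{z^{2} + 2 z}$)
$o^{2}{\left(\left(\frac{1}{1 - 2} + 6\right) + W{\left(5 \right)} \right)} = \left(\sqrt{\left(\left(\frac{1}{1 - 2} + 6\right) - 2\right) \left(2 + \left(\left(\frac{1}{1 - 2} + 6\right) - 2\right)\right)}\right)^{2} = \left(\sqrt{\left(\left(\frac{1}{-1} + 6\right) - 2\right) \left(2 + \left(\left(\frac{1}{-1} + 6\right) - 2\right)\right)}\right)^{2} = \left(\sqrt{\left(\left(-1 + 6\right) - 2\right) \left(2 + \left(\left(-1 + 6\right) - 2\right)\right)}\right)^{2} = \left(\sqrt{\left(5 - 2\right) \left(2 + \left(5 - 2\right)\right)}\right)^{2} = \left(\sqrt{3 \left(2 + 3\right)}\right)^{2} = \left(\sqrt{3 \cdot 5}\right)^{2} = \left(\sqrt{15}\right)^{2} = 15$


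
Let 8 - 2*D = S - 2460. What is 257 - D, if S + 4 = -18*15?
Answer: -1114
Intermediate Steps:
S = -274 (S = -4 - 18*15 = -4 - 270 = -274)
D = 1371 (D = 4 - (-274 - 2460)/2 = 4 - ½*(-2734) = 4 + 1367 = 1371)
257 - D = 257 - 1*1371 = 257 - 1371 = -1114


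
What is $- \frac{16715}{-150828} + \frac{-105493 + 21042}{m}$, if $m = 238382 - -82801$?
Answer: $- \frac{2456333861}{16147796508} \approx -0.15212$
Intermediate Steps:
$m = 321183$ ($m = 238382 + 82801 = 321183$)
$- \frac{16715}{-150828} + \frac{-105493 + 21042}{m} = - \frac{16715}{-150828} + \frac{-105493 + 21042}{321183} = \left(-16715\right) \left(- \frac{1}{150828}\right) - \frac{84451}{321183} = \frac{16715}{150828} - \frac{84451}{321183} = - \frac{2456333861}{16147796508}$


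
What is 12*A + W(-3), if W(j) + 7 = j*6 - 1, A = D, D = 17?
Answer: 178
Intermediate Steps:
A = 17
W(j) = -8 + 6*j (W(j) = -7 + (j*6 - 1) = -7 + (6*j - 1) = -7 + (-1 + 6*j) = -8 + 6*j)
12*A + W(-3) = 12*17 + (-8 + 6*(-3)) = 204 + (-8 - 18) = 204 - 26 = 178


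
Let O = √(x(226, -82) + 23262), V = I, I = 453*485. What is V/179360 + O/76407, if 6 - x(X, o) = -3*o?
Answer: 43941/35872 + √2558/25469 ≈ 1.2269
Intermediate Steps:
x(X, o) = 6 + 3*o (x(X, o) = 6 - (-3)*o = 6 + 3*o)
I = 219705
V = 219705
O = 3*√2558 (O = √((6 + 3*(-82)) + 23262) = √((6 - 246) + 23262) = √(-240 + 23262) = √23022 = 3*√2558 ≈ 151.73)
V/179360 + O/76407 = 219705/179360 + (3*√2558)/76407 = 219705*(1/179360) + (3*√2558)*(1/76407) = 43941/35872 + √2558/25469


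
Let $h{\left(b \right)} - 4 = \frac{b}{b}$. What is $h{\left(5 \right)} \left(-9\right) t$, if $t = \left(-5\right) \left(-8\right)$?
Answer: $-1800$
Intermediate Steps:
$h{\left(b \right)} = 5$ ($h{\left(b \right)} = 4 + \frac{b}{b} = 4 + 1 = 5$)
$t = 40$
$h{\left(5 \right)} \left(-9\right) t = 5 \left(-9\right) 40 = \left(-45\right) 40 = -1800$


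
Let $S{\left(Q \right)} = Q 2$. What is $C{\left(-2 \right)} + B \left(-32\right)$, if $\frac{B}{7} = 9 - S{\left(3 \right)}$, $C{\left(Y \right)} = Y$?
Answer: $-674$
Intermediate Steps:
$S{\left(Q \right)} = 2 Q$
$B = 21$ ($B = 7 \left(9 - 2 \cdot 3\right) = 7 \left(9 - 6\right) = 7 \cdot 3 = 21$)
$C{\left(-2 \right)} + B \left(-32\right) = -2 + 21 \left(-32\right) = -2 - 672 = -674$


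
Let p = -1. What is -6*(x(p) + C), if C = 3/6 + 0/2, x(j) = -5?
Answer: 27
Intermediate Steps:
C = ½ (C = 3*(⅙) + 0*(½) = ½ + 0 = ½ ≈ 0.50000)
-6*(x(p) + C) = -6*(-5 + ½) = -6*(-9/2) = 27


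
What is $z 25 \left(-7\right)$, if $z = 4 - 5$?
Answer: $175$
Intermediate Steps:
$z = -1$ ($z = 4 - 5 = -1$)
$z 25 \left(-7\right) = \left(-1\right) 25 \left(-7\right) = \left(-25\right) \left(-7\right) = 175$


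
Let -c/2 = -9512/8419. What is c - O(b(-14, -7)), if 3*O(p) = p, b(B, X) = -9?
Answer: 44281/8419 ≈ 5.2597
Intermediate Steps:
O(p) = p/3
c = 19024/8419 (c = -(-19024)/8419 = -2*(-9512/8419) = 19024/8419 ≈ 2.2597)
c - O(b(-14, -7)) = 19024/8419 - (-9)/3 = 19024/8419 - 1*(-3) = 19024/8419 + 3 = 44281/8419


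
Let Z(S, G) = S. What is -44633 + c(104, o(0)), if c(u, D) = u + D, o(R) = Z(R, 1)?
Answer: -44529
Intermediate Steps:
o(R) = R
c(u, D) = D + u
-44633 + c(104, o(0)) = -44633 + (0 + 104) = -44633 + 104 = -44529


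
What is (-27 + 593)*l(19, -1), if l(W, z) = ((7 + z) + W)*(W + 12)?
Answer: 438650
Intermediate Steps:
l(W, z) = (12 + W)*(7 + W + z) (l(W, z) = (7 + W + z)*(12 + W) = (12 + W)*(7 + W + z))
(-27 + 593)*l(19, -1) = (-27 + 593)*(84 + 19**2 + 12*(-1) + 19*19 + 19*(-1)) = 566*(84 + 361 - 12 + 361 - 19) = 566*775 = 438650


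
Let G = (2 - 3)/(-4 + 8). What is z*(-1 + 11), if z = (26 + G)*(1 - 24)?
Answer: -11845/2 ≈ -5922.5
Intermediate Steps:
G = -¼ (G = -1/4 = -1*¼ = -¼ ≈ -0.25000)
z = -2369/4 (z = (26 - ¼)*(1 - 24) = (103/4)*(-23) = -2369/4 ≈ -592.25)
z*(-1 + 11) = -2369*(-1 + 11)/4 = -2369/4*10 = -11845/2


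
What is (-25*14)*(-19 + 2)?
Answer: 5950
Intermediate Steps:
(-25*14)*(-19 + 2) = -350*(-17) = 5950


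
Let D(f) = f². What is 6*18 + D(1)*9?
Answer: 117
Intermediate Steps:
6*18 + D(1)*9 = 6*18 + 1²*9 = 108 + 1*9 = 108 + 9 = 117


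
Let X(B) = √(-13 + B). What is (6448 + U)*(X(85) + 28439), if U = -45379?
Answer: -1107158709 - 233586*√2 ≈ -1.1075e+9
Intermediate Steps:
(6448 + U)*(X(85) + 28439) = (6448 - 45379)*(√(-13 + 85) + 28439) = -38931*(√72 + 28439) = -38931*(6*√2 + 28439) = -38931*(28439 + 6*√2) = -1107158709 - 233586*√2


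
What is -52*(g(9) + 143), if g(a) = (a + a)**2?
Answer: -24284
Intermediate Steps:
g(a) = 4*a**2 (g(a) = (2*a)**2 = 4*a**2)
-52*(g(9) + 143) = -52*(4*9**2 + 143) = -52*(4*81 + 143) = -52*(324 + 143) = -52*467 = -24284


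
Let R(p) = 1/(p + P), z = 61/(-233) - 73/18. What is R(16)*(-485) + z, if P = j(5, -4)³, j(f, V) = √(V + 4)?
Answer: -1161901/33552 ≈ -34.630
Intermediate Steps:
j(f, V) = √(4 + V)
z = -18107/4194 (z = 61*(-1/233) - 73*1/18 = -61/233 - 73/18 = -18107/4194 ≈ -4.3174)
P = 0 (P = (√(4 - 4))³ = (√0)³ = 0³ = 0)
R(p) = 1/p (R(p) = 1/(p + 0) = 1/p)
R(16)*(-485) + z = -485/16 - 18107/4194 = -1161901/33552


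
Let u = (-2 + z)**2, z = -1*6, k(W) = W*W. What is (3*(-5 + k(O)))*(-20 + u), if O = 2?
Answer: -132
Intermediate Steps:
k(W) = W**2
z = -6
u = 64 (u = (-2 - 6)**2 = (-8)**2 = 64)
(3*(-5 + k(O)))*(-20 + u) = (3*(-5 + 2**2))*(-20 + 64) = (3*(-5 + 4))*44 = (3*(-1))*44 = -3*44 = -132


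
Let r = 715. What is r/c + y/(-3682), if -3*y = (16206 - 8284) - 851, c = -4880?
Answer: 886953/1796816 ≈ 0.49362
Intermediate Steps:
y = -2357 (y = -((16206 - 8284) - 851)/3 = -(7922 - 851)/3 = -1/3*7071 = -2357)
r/c + y/(-3682) = 715/(-4880) - 2357/(-3682) = 715*(-1/4880) - 2357*(-1/3682) = -143/976 + 2357/3682 = 886953/1796816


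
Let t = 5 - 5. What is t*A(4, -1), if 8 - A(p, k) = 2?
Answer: 0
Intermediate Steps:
A(p, k) = 6 (A(p, k) = 8 - 1*2 = 8 - 2 = 6)
t = 0
t*A(4, -1) = 0*6 = 0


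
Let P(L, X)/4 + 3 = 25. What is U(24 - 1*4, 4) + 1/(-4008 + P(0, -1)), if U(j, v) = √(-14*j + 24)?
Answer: -1/3920 + 16*I ≈ -0.0002551 + 16.0*I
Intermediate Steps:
P(L, X) = 88 (P(L, X) = -12 + 4*25 = -12 + 100 = 88)
U(j, v) = √(24 - 14*j)
U(24 - 1*4, 4) + 1/(-4008 + P(0, -1)) = √(24 - 14*(24 - 1*4)) + 1/(-4008 + 88) = √(24 - 14*(24 - 4)) + 1/(-3920) = √(24 - 14*20) - 1/3920 = √(24 - 280) - 1/3920 = √(-256) - 1/3920 = 16*I - 1/3920 = -1/3920 + 16*I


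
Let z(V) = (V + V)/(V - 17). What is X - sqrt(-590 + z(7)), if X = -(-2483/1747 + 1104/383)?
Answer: -977699/669101 - I*sqrt(14785)/5 ≈ -1.4612 - 24.319*I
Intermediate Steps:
z(V) = 2*V/(-17 + V) (z(V) = (2*V)/(-17 + V) = 2*V/(-17 + V))
X = -977699/669101 (X = -(-2483*1/1747 + 1104*(1/383)) = -(-2483/1747 + 1104/383) = -1*977699/669101 = -977699/669101 ≈ -1.4612)
X - sqrt(-590 + z(7)) = -977699/669101 - sqrt(-590 + 2*7/(-17 + 7)) = -977699/669101 - sqrt(-590 + 2*7/(-10)) = -977699/669101 - sqrt(-590 + 2*7*(-1/10)) = -977699/669101 - sqrt(-590 - 7/5) = -977699/669101 - sqrt(-2957/5) = -977699/669101 - I*sqrt(14785)/5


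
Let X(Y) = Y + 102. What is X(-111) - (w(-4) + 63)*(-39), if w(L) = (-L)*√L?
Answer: 2448 + 312*I ≈ 2448.0 + 312.0*I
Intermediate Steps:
X(Y) = 102 + Y
w(L) = -L^(3/2)
X(-111) - (w(-4) + 63)*(-39) = (102 - 111) - (-(-4)^(3/2) + 63)*(-39) = -9 - (-(-8)*I + 63)*(-39) = -9 - (8*I + 63)*(-39) = -9 - (63 + 8*I)*(-39) = -9 - (-2457 - 312*I) = -9 + (2457 + 312*I) = 2448 + 312*I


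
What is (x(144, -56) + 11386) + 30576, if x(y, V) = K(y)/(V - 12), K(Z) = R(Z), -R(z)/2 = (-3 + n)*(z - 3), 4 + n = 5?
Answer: 713213/17 ≈ 41954.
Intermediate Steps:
n = 1 (n = -4 + 5 = 1)
R(z) = -12 + 4*z (R(z) = -2*(-3 + 1)*(z - 3) = -(-4)*(-3 + z) = -2*(6 - 2*z) = -12 + 4*z)
K(Z) = -12 + 4*Z
x(y, V) = (-12 + 4*y)/(-12 + V) (x(y, V) = (-12 + 4*y)/(V - 12) = (-12 + 4*y)/(-12 + V))
(x(144, -56) + 11386) + 30576 = (4*(-3 + 144)/(-12 - 56) + 11386) + 30576 = (4*141/(-68) + 11386) + 30576 = (4*(-1/68)*141 + 11386) + 30576 = (-141/17 + 11386) + 30576 = 193421/17 + 30576 = 713213/17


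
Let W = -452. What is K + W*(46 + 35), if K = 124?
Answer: -36488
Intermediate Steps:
K + W*(46 + 35) = 124 - 452*(46 + 35) = 124 - 452*81 = 124 - 36612 = -36488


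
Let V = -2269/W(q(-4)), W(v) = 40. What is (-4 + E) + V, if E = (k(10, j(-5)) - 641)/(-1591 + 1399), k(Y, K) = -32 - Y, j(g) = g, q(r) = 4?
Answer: -54881/960 ≈ -57.168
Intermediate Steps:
V = -2269/40 ≈ -56.725
E = 683/192 (E = ((-32 - 1*10) - 641)/(-1591 + 1399) = ((-32 - 10) - 641)/(-192) = (-42 - 641)*(-1/192) = -683*(-1/192) = 683/192 ≈ 3.5573)
(-4 + E) + V = (-4 + 683/192) - 2269/40 = -85/192 - 2269/40 = -54881/960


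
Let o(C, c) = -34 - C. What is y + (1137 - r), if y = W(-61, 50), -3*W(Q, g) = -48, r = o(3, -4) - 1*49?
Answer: 1239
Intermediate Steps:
r = -86 (r = (-34 - 1*3) - 1*49 = (-34 - 3) - 49 = -37 - 49 = -86)
W(Q, g) = 16 (W(Q, g) = -⅓*(-48) = 16)
y = 16
y + (1137 - r) = 16 + (1137 - 1*(-86)) = 16 + (1137 + 86) = 16 + 1223 = 1239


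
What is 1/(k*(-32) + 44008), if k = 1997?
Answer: -1/19896 ≈ -5.0261e-5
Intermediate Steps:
1/(k*(-32) + 44008) = 1/(1997*(-32) + 44008) = 1/(-63904 + 44008) = 1/(-19896) = -1/19896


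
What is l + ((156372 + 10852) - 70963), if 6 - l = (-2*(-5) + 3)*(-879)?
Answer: 107694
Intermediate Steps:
l = 11433 (l = 6 - (-2*(-5) + 3)*(-879) = 6 - (10 + 3)*(-879) = 6 - 13*(-879) = 6 - 1*(-11427) = 6 + 11427 = 11433)
l + ((156372 + 10852) - 70963) = 11433 + ((156372 + 10852) - 70963) = 11433 + (167224 - 70963) = 11433 + 96261 = 107694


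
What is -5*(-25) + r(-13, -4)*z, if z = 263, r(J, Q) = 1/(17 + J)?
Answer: 763/4 ≈ 190.75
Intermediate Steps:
-5*(-25) + r(-13, -4)*z = -5*(-25) + 263/(17 - 13) = 125 + 263/4 = 763/4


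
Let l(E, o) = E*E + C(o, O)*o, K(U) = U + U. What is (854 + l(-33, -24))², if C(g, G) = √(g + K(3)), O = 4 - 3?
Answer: 3764881 - 279792*I*√2 ≈ 3.7649e+6 - 3.9569e+5*I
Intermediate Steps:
K(U) = 2*U
O = 1
C(g, G) = √(6 + g) (C(g, G) = √(g + 2*3) = √(g + 6) = √(6 + g))
l(E, o) = E² + o*√(6 + o) (l(E, o) = E*E + √(6 + o)*o = E² + o*√(6 + o))
(854 + l(-33, -24))² = (854 + ((-33)² - 24*√(6 - 24)))² = (854 + (1089 - 72*I*√2))² = (1943 - 72*I*√2)²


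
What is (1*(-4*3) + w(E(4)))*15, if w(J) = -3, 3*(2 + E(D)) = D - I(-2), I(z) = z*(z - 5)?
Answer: -225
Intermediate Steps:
I(z) = z*(-5 + z)
E(D) = -20/3 + D/3 (E(D) = -2 + (D - (-2)*(-5 - 2))/3 = -2 + (D - (-2)*(-7))/3 = -2 + (D - 1*14)/3 = -2 + (D - 14)/3 = -2 + (-14 + D)/3 = -2 + (-14/3 + D/3) = -20/3 + D/3)
(1*(-4*3) + w(E(4)))*15 = (1*(-4*3) - 3)*15 = (1*(-12) - 3)*15 = (-12 - 3)*15 = -15*15 = -225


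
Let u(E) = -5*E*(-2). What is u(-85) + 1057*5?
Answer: 4435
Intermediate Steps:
u(E) = 10*E
u(-85) + 1057*5 = 10*(-85) + 1057*5 = -850 + 5285 = 4435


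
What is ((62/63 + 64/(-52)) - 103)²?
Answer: 7150224481/670761 ≈ 10660.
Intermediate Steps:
((62/63 + 64/(-52)) - 103)² = ((62*(1/63) + 64*(-1/52)) - 103)² = ((62/63 - 16/13) - 103)² = (-202/819 - 103)² = (-84559/819)² = 7150224481/670761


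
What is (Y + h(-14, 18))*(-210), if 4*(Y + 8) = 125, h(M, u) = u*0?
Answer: -9765/2 ≈ -4882.5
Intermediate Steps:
h(M, u) = 0
Y = 93/4 (Y = -8 + (1/4)*125 = -8 + 125/4 = 93/4 ≈ 23.250)
(Y + h(-14, 18))*(-210) = (93/4 + 0)*(-210) = (93/4)*(-210) = -9765/2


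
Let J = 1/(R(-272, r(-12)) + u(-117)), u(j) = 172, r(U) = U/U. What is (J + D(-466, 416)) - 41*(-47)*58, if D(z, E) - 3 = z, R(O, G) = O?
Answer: 11130299/100 ≈ 1.1130e+5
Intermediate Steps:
r(U) = 1
D(z, E) = 3 + z
J = -1/100 (J = 1/(-272 + 172) = 1/(-100) = -1/100 ≈ -0.010000)
(J + D(-466, 416)) - 41*(-47)*58 = (-1/100 + (3 - 466)) - 41*(-47)*58 = (-1/100 - 463) + 1927*58 = -46301/100 + 111766 = 11130299/100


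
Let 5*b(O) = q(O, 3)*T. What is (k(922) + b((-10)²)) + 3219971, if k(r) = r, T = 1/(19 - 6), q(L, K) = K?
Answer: 209358048/65 ≈ 3.2209e+6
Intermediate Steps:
T = 1/13 ≈ 0.076923
b(O) = 3/65 (b(O) = (3*(1/13))/5 = (⅕)*(3/13) = 3/65)
(k(922) + b((-10)²)) + 3219971 = (922 + 3/65) + 3219971 = 59933/65 + 3219971 = 209358048/65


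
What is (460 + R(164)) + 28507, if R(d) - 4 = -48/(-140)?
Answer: 1013997/35 ≈ 28971.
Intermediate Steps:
R(d) = 152/35 (R(d) = 4 - 48/(-140) = 4 - 48*(-1/140) = 4 + 12/35 = 152/35)
(460 + R(164)) + 28507 = (460 + 152/35) + 28507 = 16252/35 + 28507 = 1013997/35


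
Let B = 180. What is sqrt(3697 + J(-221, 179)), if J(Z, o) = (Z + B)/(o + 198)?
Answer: 8*sqrt(8209929)/377 ≈ 60.802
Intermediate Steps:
J(Z, o) = (180 + Z)/(198 + o) (J(Z, o) = (Z + 180)/(o + 198) = (180 + Z)/(198 + o))
sqrt(3697 + J(-221, 179)) = sqrt(3697 + (180 - 221)/(198 + 179)) = sqrt(3697 - 41/377) = sqrt(1393728/377) = 8*sqrt(8209929)/377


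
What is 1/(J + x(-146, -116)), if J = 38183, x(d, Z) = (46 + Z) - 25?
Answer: 1/38088 ≈ 2.6255e-5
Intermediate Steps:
x(d, Z) = 21 + Z
1/(J + x(-146, -116)) = 1/(38183 + (21 - 116)) = 1/(38183 - 95) = 1/38088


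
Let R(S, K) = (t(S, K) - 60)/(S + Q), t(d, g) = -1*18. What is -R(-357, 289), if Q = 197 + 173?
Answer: 6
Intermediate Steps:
t(d, g) = -18
Q = 370
R(S, K) = -78/(370 + S) (R(S, K) = (-18 - 60)/(S + 370) = -78/(370 + S))
-R(-357, 289) = -(-78)/(370 - 357) = -(-78)/13 = -1*(-6) = 6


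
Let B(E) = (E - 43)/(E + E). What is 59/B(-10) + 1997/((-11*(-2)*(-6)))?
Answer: 49919/6996 ≈ 7.1354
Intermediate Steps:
B(E) = (-43 + E)/(2*E) (B(E) = (-43 + E)/((2*E)) = (-43 + E)*(1/(2*E)) = (-43 + E)/(2*E))
59/B(-10) + 1997/((-11*(-2)*(-6))) = 59/(((½)*(-43 - 10)/(-10))) + 1997/((-11*(-2)*(-6))) = 59/(((½)*(-⅒)*(-53))) + 1997/((22*(-6))) = 59/(53/20) + 1997/(-132) = 59*(20/53) + 1997*(-1/132) = 1180/53 - 1997/132 = 49919/6996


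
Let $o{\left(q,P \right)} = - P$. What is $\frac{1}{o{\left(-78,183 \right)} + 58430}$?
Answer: $\frac{1}{58247} \approx 1.7168 \cdot 10^{-5}$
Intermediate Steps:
$\frac{1}{o{\left(-78,183 \right)} + 58430} = \frac{1}{\left(-1\right) 183 + 58430} = \frac{1}{-183 + 58430} = \frac{1}{58247}$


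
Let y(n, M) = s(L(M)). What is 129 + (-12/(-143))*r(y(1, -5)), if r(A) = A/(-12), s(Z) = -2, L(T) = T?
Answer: 18449/143 ≈ 129.01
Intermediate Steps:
y(n, M) = -2
r(A) = -A/12 (r(A) = A*(-1/12) = -A/12)
129 + (-12/(-143))*r(y(1, -5)) = 129 + (-12/(-143))*(-1/12*(-2)) = 129 - 12*(-1/143)*(⅙) = 129 + (12/143)*(⅙) = 129 + 2/143 = 18449/143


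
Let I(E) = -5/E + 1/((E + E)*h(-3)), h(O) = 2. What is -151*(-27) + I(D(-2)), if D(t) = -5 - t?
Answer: 48943/12 ≈ 4078.6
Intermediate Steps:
I(E) = -19/(4*E) (I(E) = -5/E + 1/((E + E)*2) = -5/E + (½)/(2*E) = -5/E + (1/(2*E))*(½) = -5/E + 1/(4*E) = -19/(4*E))
-151*(-27) + I(D(-2)) = -151*(-27) - 19/(4*(-5 - 1*(-2))) = 4077 - 19/(4*(-5 + 2)) = 4077 - 19/4/(-3) = 4077 - 19/4*(-⅓) = 4077 + 19/12 = 48943/12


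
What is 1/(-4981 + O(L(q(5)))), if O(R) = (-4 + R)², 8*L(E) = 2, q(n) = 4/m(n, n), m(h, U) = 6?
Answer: -16/79471 ≈ -0.00020133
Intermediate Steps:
q(n) = ⅔ (q(n) = 4/6 = 4*(⅙) = ⅔)
L(E) = ¼ (L(E) = (⅛)*2 = ¼)
1/(-4981 + O(L(q(5)))) = 1/(-4981 + (-4 + ¼)²) = 1/(-4981 + (-15/4)²) = 1/(-4981 + 225/16) = 1/(-79471/16) = -16/79471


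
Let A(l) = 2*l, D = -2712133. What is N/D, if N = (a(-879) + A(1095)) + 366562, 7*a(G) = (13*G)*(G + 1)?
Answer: -12614170/18984931 ≈ -0.66443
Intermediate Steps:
a(G) = 13*G*(1 + G)/7 (a(G) = ((13*G)*(G + 1))/7 = ((13*G)*(1 + G))/7 = (13*G*(1 + G))/7 = 13*G*(1 + G)/7)
N = 12614170/7 (N = ((13/7)*(-879)*(1 - 879) + 2*1095) + 366562 = ((13/7)*(-879)*(-878) + 2190) + 366562 = (10032906/7 + 2190) + 366562 = 10048236/7 + 366562 = 12614170/7 ≈ 1.8020e+6)
N/D = (12614170/7)/(-2712133) = (12614170/7)*(-1/2712133) = -12614170/18984931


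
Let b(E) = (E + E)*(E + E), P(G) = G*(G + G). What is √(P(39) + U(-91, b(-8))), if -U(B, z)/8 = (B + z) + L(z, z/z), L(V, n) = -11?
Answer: √1810 ≈ 42.544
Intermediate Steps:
P(G) = 2*G² (P(G) = G*(2*G) = 2*G²)
b(E) = 4*E² (b(E) = (2*E)*(2*E) = 4*E²)
U(B, z) = 88 - 8*B - 8*z (U(B, z) = -8*((B + z) - 11) = -8*(-11 + B + z) = 88 - 8*B - 8*z)
√(P(39) + U(-91, b(-8))) = √(2*39² + (88 - 8*(-91) - 32*(-8)²)) = √(2*1521 + (88 + 728 - 32*64)) = √(3042 + (88 + 728 - 8*256)) = √(3042 + (88 + 728 - 2048)) = √(3042 - 1232) = √1810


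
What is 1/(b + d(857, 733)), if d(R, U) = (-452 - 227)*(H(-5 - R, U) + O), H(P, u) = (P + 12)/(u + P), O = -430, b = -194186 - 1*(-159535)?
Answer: 129/32617001 ≈ 3.9550e-6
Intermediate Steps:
b = -34651 (b = -194186 + 159535 = -34651)
H(P, u) = (12 + P)/(P + u)
d(R, U) = 291970 - 679*(7 - R)/(-5 + U - R) (d(R, U) = (-452 - 227)*((12 + (-5 - R))/((-5 - R) + U) - 430) = -679*((7 - R)/(-5 + U - R) - 430) = -679*(-430 + (7 - R)/(-5 + U - R)) = 291970 - 679*(7 - R)/(-5 + U - R))
1/(b + d(857, 733)) = 1/(-34651 + 679*(2157 - 430*733 + 429*857)/(5 + 857 - 1*733)) = 1/(-34651 + 679*(2157 - 315190 + 367653)/(5 + 857 - 733)) = 1/(-34651 + 679*54620/129) = 1/(-34651 + 679*(1/129)*54620) = 1/(-34651 + 37086980/129) = 1/(32617001/129) = 129/32617001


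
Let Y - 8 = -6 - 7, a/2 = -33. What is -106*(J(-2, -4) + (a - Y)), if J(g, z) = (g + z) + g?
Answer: 7314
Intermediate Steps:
a = -66 (a = 2*(-33) = -66)
Y = -5 (Y = 8 + (-6 - 7) = 8 - 13 = -5)
J(g, z) = z + 2*g
-106*(J(-2, -4) + (a - Y)) = -106*((-4 + 2*(-2)) + (-66 - 1*(-5))) = -106*((-4 - 4) + (-66 + 5)) = -106*(-8 - 61) = -106*(-69) = 7314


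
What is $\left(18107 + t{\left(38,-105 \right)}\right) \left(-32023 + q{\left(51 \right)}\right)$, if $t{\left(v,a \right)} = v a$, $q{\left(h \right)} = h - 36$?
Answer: $-451856936$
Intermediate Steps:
$q{\left(h \right)} = -36 + h$ ($q{\left(h \right)} = h - 36 = -36 + h$)
$t{\left(v,a \right)} = a v$
$\left(18107 + t{\left(38,-105 \right)}\right) \left(-32023 + q{\left(51 \right)}\right) = \left(18107 - 3990\right) \left(-32023 + \left(-36 + 51\right)\right) = \left(18107 - 3990\right) \left(-32023 + 15\right) = 14117 \left(-32008\right) = -451856936$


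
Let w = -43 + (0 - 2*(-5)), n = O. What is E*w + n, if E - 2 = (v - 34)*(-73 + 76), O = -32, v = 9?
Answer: 2377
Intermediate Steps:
n = -32
E = -73 (E = 2 + (9 - 34)*(-73 + 76) = 2 - 25*3 = 2 - 75 = -73)
w = -33 (w = -43 + (0 + 10) = -43 + 10 = -33)
E*w + n = -73*(-33) - 32 = 2409 - 32 = 2377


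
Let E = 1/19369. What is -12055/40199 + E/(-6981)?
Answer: -1630016732594/5435507342811 ≈ -0.29988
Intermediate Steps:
E = 1/19369 ≈ 5.1629e-5
-12055/40199 + E/(-6981) = -12055/40199 + (1/19369)/(-6981) = -12055*1/40199 + (1/19369)*(-1/6981) = -12055/40199 - 1/135214989 = -1630016732594/5435507342811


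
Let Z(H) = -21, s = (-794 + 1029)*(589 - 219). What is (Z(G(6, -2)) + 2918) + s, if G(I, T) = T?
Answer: 89847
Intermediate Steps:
s = 86950 (s = 235*370 = 86950)
(Z(G(6, -2)) + 2918) + s = (-21 + 2918) + 86950 = 2897 + 86950 = 89847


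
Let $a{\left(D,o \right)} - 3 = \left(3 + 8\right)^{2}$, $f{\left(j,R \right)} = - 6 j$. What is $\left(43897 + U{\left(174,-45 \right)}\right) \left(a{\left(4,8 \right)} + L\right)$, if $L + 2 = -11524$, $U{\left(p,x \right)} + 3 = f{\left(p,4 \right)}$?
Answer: $-488575700$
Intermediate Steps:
$a{\left(D,o \right)} = 124$ ($a{\left(D,o \right)} = 3 + \left(3 + 8\right)^{2} = 3 + 11^{2} = 3 + 121 = 124$)
$U{\left(p,x \right)} = -3 - 6 p$
$L = -11526$ ($L = -2 - 11524 = -11526$)
$\left(43897 + U{\left(174,-45 \right)}\right) \left(a{\left(4,8 \right)} + L\right) = \left(43897 - 1047\right) \left(124 - 11526\right) = \left(43897 - 1047\right) \left(-11402\right) = 42850 \left(-11402\right) = -488575700$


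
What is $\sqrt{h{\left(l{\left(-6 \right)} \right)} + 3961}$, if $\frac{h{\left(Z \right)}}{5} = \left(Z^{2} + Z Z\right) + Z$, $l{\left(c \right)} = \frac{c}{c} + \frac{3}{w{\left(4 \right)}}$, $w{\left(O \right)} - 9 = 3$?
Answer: $\frac{\sqrt{63726}}{4} \approx 63.11$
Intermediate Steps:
$w{\left(O \right)} = 12$ ($w{\left(O \right)} = 9 + 3 = 12$)
$l{\left(c \right)} = \frac{5}{4}$ ($l{\left(c \right)} = \frac{c}{c} + \frac{3}{12} = 1 + 3 \cdot \frac{1}{12} = 1 + \frac{1}{4} = \frac{5}{4}$)
$h{\left(Z \right)} = 5 Z + 10 Z^{2}$ ($h{\left(Z \right)} = 5 \left(\left(Z^{2} + Z Z\right) + Z\right) = 5 \left(\left(Z^{2} + Z^{2}\right) + Z\right) = 5 \left(2 Z^{2} + Z\right) = 5 \left(Z + 2 Z^{2}\right) = 5 Z + 10 Z^{2}$)
$\sqrt{h{\left(l{\left(-6 \right)} \right)} + 3961} = \sqrt{5 \cdot \frac{5}{4} \left(1 + 2 \cdot \frac{5}{4}\right) + 3961} = \sqrt{5 \cdot \frac{5}{4} \left(1 + \frac{5}{2}\right) + 3961} = \sqrt{5 \cdot \frac{5}{4} \cdot \frac{7}{2} + 3961} = \sqrt{\frac{175}{8} + 3961} = \sqrt{\frac{31863}{8}} = \frac{\sqrt{63726}}{4}$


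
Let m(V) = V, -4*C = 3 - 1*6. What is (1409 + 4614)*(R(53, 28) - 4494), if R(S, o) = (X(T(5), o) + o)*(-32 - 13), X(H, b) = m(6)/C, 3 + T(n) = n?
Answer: -36824622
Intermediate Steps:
C = ¾ (C = -(3 - 1*6)/4 = -(3 - 6)/4 = -¼*(-3) = ¾ ≈ 0.75000)
T(n) = -3 + n
X(H, b) = 8 (X(H, b) = 6/(¾) = 6*(4/3) = 8)
R(S, o) = -360 - 45*o (R(S, o) = (8 + o)*(-32 - 13) = (8 + o)*(-45) = -360 - 45*o)
(1409 + 4614)*(R(53, 28) - 4494) = (1409 + 4614)*((-360 - 45*28) - 4494) = 6023*((-360 - 1260) - 4494) = 6023*(-1620 - 4494) = 6023*(-6114) = -36824622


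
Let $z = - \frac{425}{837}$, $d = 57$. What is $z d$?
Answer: $- \frac{8075}{279} \approx -28.943$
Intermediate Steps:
$z = - \frac{425}{837}$ ($z = \left(-425\right) \frac{1}{837} = - \frac{425}{837} \approx -0.50777$)
$z d = \left(- \frac{425}{837}\right) 57 = - \frac{8075}{279}$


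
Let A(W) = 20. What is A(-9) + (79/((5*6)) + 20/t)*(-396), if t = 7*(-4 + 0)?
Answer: -25898/35 ≈ -739.94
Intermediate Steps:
t = -28 (t = 7*(-4) = -28)
A(-9) + (79/((5*6)) + 20/t)*(-396) = 20 + (79/((5*6)) + 20/(-28))*(-396) = 20 + (79/30 + 20*(-1/28))*(-396) = 20 + (79*(1/30) - 5/7)*(-396) = 20 + (79/30 - 5/7)*(-396) = 20 + (403/210)*(-396) = 20 - 26598/35 = -25898/35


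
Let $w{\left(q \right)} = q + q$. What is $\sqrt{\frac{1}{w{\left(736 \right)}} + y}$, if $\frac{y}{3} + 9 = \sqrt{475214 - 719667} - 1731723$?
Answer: $\frac{\sqrt{-175888555753 + 101568 i \sqrt{244453}}}{184} \approx 0.32538 + 2279.3 i$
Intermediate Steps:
$w{\left(q \right)} = 2 q$
$y = -5195196 + 3 i \sqrt{244453}$ ($y = -27 + 3 \left(\sqrt{475214 - 719667} - 1731723\right) = -27 + 3 \left(\sqrt{-244453} - 1731723\right) = -27 + 3 \left(i \sqrt{244453} - 1731723\right) = -27 + 3 \left(-1731723 + i \sqrt{244453}\right) = -27 - \left(5195169 - 3 i \sqrt{244453}\right) = -5195196 + 3 i \sqrt{244453} \approx -5.1952 \cdot 10^{6} + 1483.3 i$)
$\sqrt{\frac{1}{w{\left(736 \right)}} + y} = \sqrt{\frac{1}{2 \cdot 736} - \left(5195196 - 3 i \sqrt{244453}\right)} = \sqrt{\frac{1}{1472} - \left(5195196 - 3 i \sqrt{244453}\right)} = \sqrt{- \frac{7647328511}{1472} + 3 i \sqrt{244453}}$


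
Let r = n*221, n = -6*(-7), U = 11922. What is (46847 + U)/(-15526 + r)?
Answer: -58769/6244 ≈ -9.4121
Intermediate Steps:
n = 42
r = 9282 (r = 42*221 = 9282)
(46847 + U)/(-15526 + r) = (46847 + 11922)/(-15526 + 9282) = 58769/(-6244) = 58769*(-1/6244) = -58769/6244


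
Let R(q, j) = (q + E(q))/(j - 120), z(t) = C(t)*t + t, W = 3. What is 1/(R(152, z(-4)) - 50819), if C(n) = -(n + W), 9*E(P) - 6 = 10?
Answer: -144/7318109 ≈ -1.9677e-5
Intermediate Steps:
E(P) = 16/9 (E(P) = ⅔ + (⅑)*10 = ⅔ + 10/9 = 16/9)
C(n) = -3 - n (C(n) = -(n + 3) = -(3 + n) = -3 - n)
z(t) = t + t*(-3 - t) (z(t) = (-3 - t)*t + t = t*(-3 - t) + t = t + t*(-3 - t))
R(q, j) = (16/9 + q)/(-120 + j) (R(q, j) = (q + 16/9)/(j - 120) = (16/9 + q)/(-120 + j))
1/(R(152, z(-4)) - 50819) = 1/((16/9 + 152)/(-120 - 1*(-4)*(2 - 4)) - 50819) = 1/((1384/9)/(-120 - 1*(-4)*(-2)) - 50819) = 1/((1384/9)/(-120 - 8) - 50819) = 1/((1384/9)/(-128) - 50819) = 1/(-1/128*1384/9 - 50819) = 1/(-173/144 - 50819) = 1/(-7318109/144) = -144/7318109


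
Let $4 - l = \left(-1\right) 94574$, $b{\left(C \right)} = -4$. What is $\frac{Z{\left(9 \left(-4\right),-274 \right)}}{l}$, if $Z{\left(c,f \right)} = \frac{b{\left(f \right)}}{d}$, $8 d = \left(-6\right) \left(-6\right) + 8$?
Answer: $- \frac{4}{520179} \approx -7.6897 \cdot 10^{-6}$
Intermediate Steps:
$d = \frac{11}{2}$ ($d = \frac{\left(-6\right) \left(-6\right) + 8}{8} = \frac{36 + 8}{8} = \frac{1}{8} \cdot 44 = \frac{11}{2} \approx 5.5$)
$l = 94578$ ($l = 4 - \left(-1\right) 94574 = 4 - -94574 = 4 + 94574 = 94578$)
$Z{\left(c,f \right)} = - \frac{8}{11}$ ($Z{\left(c,f \right)} = - \frac{4}{\frac{11}{2}} = \left(-4\right) \frac{2}{11} = - \frac{8}{11}$)
$\frac{Z{\left(9 \left(-4\right),-274 \right)}}{l} = - \frac{8}{11 \cdot 94578} = \left(- \frac{8}{11}\right) \frac{1}{94578} = - \frac{4}{520179}$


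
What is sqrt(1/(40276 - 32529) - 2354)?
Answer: I*sqrt(141277677439)/7747 ≈ 48.518*I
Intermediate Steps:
sqrt(1/(40276 - 32529) - 2354) = sqrt(1/7747 - 2354) = sqrt(-18236437/7747) = I*sqrt(141277677439)/7747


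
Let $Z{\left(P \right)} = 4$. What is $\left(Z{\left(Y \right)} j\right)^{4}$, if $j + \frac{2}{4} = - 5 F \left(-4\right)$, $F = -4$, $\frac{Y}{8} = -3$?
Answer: $10750371856$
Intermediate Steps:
$Y = -24$ ($Y = 8 \left(-3\right) = -24$)
$j = - \frac{161}{2}$ ($j = - \frac{1}{2} + \left(-5\right) \left(-4\right) \left(-4\right) = - \frac{1}{2} + 20 \left(-4\right) = - \frac{1}{2} - 80 = - \frac{161}{2} \approx -80.5$)
$\left(Z{\left(Y \right)} j\right)^{4} = \left(4 \left(- \frac{161}{2}\right)\right)^{4} = \left(-322\right)^{4} = 10750371856$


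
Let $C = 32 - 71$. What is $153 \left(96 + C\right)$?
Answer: $8721$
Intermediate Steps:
$C = -39$ ($C = 32 - 71 = -39$)
$153 \left(96 + C\right) = 153 \left(96 - 39\right) = 153 \cdot 57 = 8721$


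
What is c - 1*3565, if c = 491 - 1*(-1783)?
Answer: -1291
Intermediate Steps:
c = 2274 (c = 491 + 1783 = 2274)
c - 1*3565 = 2274 - 1*3565 = 2274 - 3565 = -1291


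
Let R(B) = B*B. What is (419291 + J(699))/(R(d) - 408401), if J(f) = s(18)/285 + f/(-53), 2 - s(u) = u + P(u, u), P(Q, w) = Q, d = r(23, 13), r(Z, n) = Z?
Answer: -3166594769/3080453280 ≈ -1.0280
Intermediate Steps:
d = 23
R(B) = B²
s(u) = 2 - 2*u (s(u) = 2 - (u + u) = 2 - 2*u)
J(f) = -34/285 - f/53 (J(f) = (2 - 2*18)/285 + f/(-53) = (2 - 36)*(1/285) + f*(-1/53) = -34*1/285 - f/53 = -34/285 - f/53)
(419291 + J(699))/(R(d) - 408401) = (419291 + (-34/285 - 1/53*699))/(23² - 408401) = (419291 + (-34/285 - 699/53))/(529 - 408401) = (419291 - 201017/15105)/(-407872) = (6333189538/15105)*(-1/407872) = -3166594769/3080453280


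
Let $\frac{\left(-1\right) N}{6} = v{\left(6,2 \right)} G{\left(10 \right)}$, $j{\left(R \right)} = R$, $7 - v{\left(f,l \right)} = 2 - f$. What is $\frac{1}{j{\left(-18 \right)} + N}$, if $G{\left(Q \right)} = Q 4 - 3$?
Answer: $- \frac{1}{2460} \approx -0.0004065$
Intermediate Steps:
$v{\left(f,l \right)} = 5 + f$ ($v{\left(f,l \right)} = 7 - \left(2 - f\right) = 7 + \left(-2 + f\right) = 5 + f$)
$G{\left(Q \right)} = -3 + 4 Q$ ($G{\left(Q \right)} = 4 Q - 3 = -3 + 4 Q$)
$N = -2442$ ($N = - 6 \left(5 + 6\right) \left(-3 + 4 \cdot 10\right) = - 6 \cdot 11 \left(-3 + 40\right) = - 6 \cdot 11 \cdot 37 = \left(-6\right) 407 = -2442$)
$\frac{1}{j{\left(-18 \right)} + N} = \frac{1}{-18 - 2442} = \frac{1}{-2460} = - \frac{1}{2460}$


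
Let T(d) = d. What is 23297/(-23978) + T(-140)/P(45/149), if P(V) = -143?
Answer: 25449/3428854 ≈ 0.0074220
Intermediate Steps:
23297/(-23978) + T(-140)/P(45/149) = 23297/(-23978) - 140/(-143) = 23297*(-1/23978) - 140*(-1/143) = -23297/23978 + 140/143 = 25449/3428854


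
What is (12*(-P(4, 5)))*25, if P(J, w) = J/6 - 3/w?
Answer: -20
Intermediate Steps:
P(J, w) = -3/w + J/6 (P(J, w) = J*(⅙) - 3/w = J/6 - 3/w = -3/w + J/6)
(12*(-P(4, 5)))*25 = (12*(-(-3/5 + (⅙)*4)))*25 = (12*(-(-3*⅕ + ⅔)))*25 = (12*(-(-⅗ + ⅔)))*25 = (12*(-1*1/15))*25 = (12*(-1/15))*25 = -⅘*25 = -20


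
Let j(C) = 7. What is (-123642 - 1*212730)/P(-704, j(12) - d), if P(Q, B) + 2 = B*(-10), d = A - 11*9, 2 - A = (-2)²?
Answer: 168186/541 ≈ 310.88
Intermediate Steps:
A = -2 (A = 2 - 1*(-2)² = 2 - 1*4 = 2 - 4 = -2)
d = -101 (d = -2 - 11*9 = -2 - 99 = -101)
P(Q, B) = -2 - 10*B (P(Q, B) = -2 + B*(-10) = -2 - 10*B)
(-123642 - 1*212730)/P(-704, j(12) - d) = (-123642 - 1*212730)/(-2 - 10*(7 - 1*(-101))) = (-123642 - 212730)/(-2 - 10*(7 + 101)) = -336372/(-2 - 10*108) = -336372/(-2 - 1080) = -336372/(-1082) = -336372*(-1/1082) = 168186/541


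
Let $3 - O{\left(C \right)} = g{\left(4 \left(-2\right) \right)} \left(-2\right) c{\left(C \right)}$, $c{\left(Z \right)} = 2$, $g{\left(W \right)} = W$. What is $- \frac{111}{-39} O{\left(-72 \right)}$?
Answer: $- \frac{1073}{13} \approx -82.538$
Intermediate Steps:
$O{\left(C \right)} = -29$ ($O{\left(C \right)} = 3 - 4 \left(-2\right) \left(-2\right) 2 = 3 - \left(-8\right) \left(-2\right) 2 = 3 - 16 \cdot 2 = 3 - 32 = -29$)
$- \frac{111}{-39} O{\left(-72 \right)} = - \frac{111}{-39} \left(-29\right) = \left(-111\right) \left(- \frac{1}{39}\right) \left(-29\right) = \frac{37}{13} \left(-29\right) = - \frac{1073}{13}$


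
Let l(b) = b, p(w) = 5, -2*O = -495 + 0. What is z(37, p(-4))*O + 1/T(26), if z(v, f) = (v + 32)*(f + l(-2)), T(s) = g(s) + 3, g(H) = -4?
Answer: 102463/2 ≈ 51232.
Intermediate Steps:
O = 495/2 (O = -(-495 + 0)/2 = -½*(-495) = 495/2 ≈ 247.50)
T(s) = -1 (T(s) = -4 + 3 = -1)
z(v, f) = (-2 + f)*(32 + v) (z(v, f) = (v + 32)*(f - 2) = (32 + v)*(-2 + f) = (-2 + f)*(32 + v))
z(37, p(-4))*O + 1/T(26) = (-64 - 2*37 + 32*5 + 5*37)*(495/2) + 1/(-1) = (-64 - 74 + 160 + 185)*(495/2) - 1 = 207*(495/2) - 1 = 102465/2 - 1 = 102463/2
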